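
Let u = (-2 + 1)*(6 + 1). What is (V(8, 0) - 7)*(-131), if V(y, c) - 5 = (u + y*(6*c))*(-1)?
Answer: -655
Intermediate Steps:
u = -7 (u = -1*7 = -7)
V(y, c) = 12 - 6*c*y (V(y, c) = 5 + (-7 + y*(6*c))*(-1) = 5 + (-7 + 6*c*y)*(-1) = 5 + (7 - 6*c*y) = 12 - 6*c*y)
(V(8, 0) - 7)*(-131) = ((12 - 6*0*8) - 7)*(-131) = ((12 + 0) - 7)*(-131) = (12 - 7)*(-131) = 5*(-131) = -655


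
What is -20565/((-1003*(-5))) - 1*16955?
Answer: -17009978/1003 ≈ -16959.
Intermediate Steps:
-20565/((-1003*(-5))) - 1*16955 = -20565/5015 - 16955 = -20565*1/5015 - 16955 = -4113/1003 - 16955 = -17009978/1003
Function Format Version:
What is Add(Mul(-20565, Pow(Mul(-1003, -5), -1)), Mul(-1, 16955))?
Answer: Rational(-17009978, 1003) ≈ -16959.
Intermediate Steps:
Add(Mul(-20565, Pow(Mul(-1003, -5), -1)), Mul(-1, 16955)) = Add(Mul(-20565, Pow(5015, -1)), -16955) = Add(Mul(-20565, Rational(1, 5015)), -16955) = Add(Rational(-4113, 1003), -16955) = Rational(-17009978, 1003)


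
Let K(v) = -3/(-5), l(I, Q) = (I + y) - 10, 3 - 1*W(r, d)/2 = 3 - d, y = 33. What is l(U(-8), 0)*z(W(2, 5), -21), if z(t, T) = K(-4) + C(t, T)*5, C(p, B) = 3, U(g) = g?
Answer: 234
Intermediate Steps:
W(r, d) = 2*d (W(r, d) = 6 - 2*(3 - d) = 6 + (-6 + 2*d) = 2*d)
l(I, Q) = 23 + I (l(I, Q) = (I + 33) - 10 = (33 + I) - 10 = 23 + I)
K(v) = ⅗ (K(v) = -3*(-⅕) = ⅗)
z(t, T) = 78/5 (z(t, T) = ⅗ + 3*5 = ⅗ + 15 = 78/5)
l(U(-8), 0)*z(W(2, 5), -21) = (23 - 8)*(78/5) = 15*(78/5) = 234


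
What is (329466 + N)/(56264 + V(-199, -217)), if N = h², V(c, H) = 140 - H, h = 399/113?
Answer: 4207110555/722993549 ≈ 5.8190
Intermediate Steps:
h = 399/113 (h = 399*(1/113) = 399/113 ≈ 3.5310)
N = 159201/12769 (N = (399/113)² = 159201/12769 ≈ 12.468)
(329466 + N)/(56264 + V(-199, -217)) = (329466 + 159201/12769)/(56264 + (140 - 1*(-217))) = 4207110555/(12769*(56264 + (140 + 217))) = 4207110555/(12769*(56264 + 357)) = (4207110555/12769)/56621 = (4207110555/12769)*(1/56621) = 4207110555/722993549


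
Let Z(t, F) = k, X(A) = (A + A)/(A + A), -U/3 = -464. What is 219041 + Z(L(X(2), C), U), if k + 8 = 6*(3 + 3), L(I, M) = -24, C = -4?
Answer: 219069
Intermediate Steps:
U = 1392 (U = -3*(-464) = 1392)
X(A) = 1 (X(A) = (2*A)/((2*A)) = (2*A)*(1/(2*A)) = 1)
k = 28 (k = -8 + 6*(3 + 3) = -8 + 6*6 = -8 + 36 = 28)
Z(t, F) = 28
219041 + Z(L(X(2), C), U) = 219041 + 28 = 219069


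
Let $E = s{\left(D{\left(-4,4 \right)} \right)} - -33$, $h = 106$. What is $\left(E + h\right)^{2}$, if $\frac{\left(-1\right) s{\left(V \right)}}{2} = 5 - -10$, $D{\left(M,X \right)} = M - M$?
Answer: $11881$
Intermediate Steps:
$D{\left(M,X \right)} = 0$
$s{\left(V \right)} = -30$ ($s{\left(V \right)} = - 2 \left(5 - -10\right) = - 2 \left(5 + \left(15 - 5\right)\right) = - 2 \left(5 + 10\right) = \left(-2\right) 15 = -30$)
$E = 3$ ($E = -30 - -33 = -30 + 33 = 3$)
$\left(E + h\right)^{2} = \left(3 + 106\right)^{2} = 109^{2} = 11881$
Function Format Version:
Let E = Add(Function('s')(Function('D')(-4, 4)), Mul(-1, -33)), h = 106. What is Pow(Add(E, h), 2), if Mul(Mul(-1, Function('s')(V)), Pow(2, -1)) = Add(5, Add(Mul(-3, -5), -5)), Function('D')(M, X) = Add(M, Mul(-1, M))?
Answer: 11881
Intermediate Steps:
Function('D')(M, X) = 0
Function('s')(V) = -30 (Function('s')(V) = Mul(-2, Add(5, Add(Mul(-3, -5), -5))) = Mul(-2, Add(5, Add(15, -5))) = Mul(-2, Add(5, 10)) = Mul(-2, 15) = -30)
E = 3 (E = Add(-30, Mul(-1, -33)) = Add(-30, 33) = 3)
Pow(Add(E, h), 2) = Pow(Add(3, 106), 2) = Pow(109, 2) = 11881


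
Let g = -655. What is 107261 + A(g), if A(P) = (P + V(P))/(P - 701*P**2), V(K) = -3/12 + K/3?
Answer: 387101319298243/3608966160 ≈ 1.0726e+5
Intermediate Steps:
V(K) = -1/4 + K/3 (V(K) = -3*1/12 + K*(1/3) = -1/4 + K/3)
A(P) = (-1/4 + 4*P/3)/(P - 701*P**2) (A(P) = (P + (-1/4 + P/3))/(P - 701*P**2) = (-1/4 + 4*P/3)/(P - 701*P**2))
107261 + A(g) = 107261 + (1/12)*(3 - 16*(-655))/(-655*(-1 + 701*(-655))) = 107261 + (1/12)*(-1/655)*(3 + 10480)/(-1 - 459155) = 107261 + (1/12)*(-1/655)*10483/(-459156) = 107261 + (1/12)*(-1/655)*(-1/459156)*10483 = 107261 + 10483/3608966160 = 387101319298243/3608966160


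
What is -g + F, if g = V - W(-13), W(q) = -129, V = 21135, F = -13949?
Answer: -35213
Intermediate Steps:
g = 21264 (g = 21135 - 1*(-129) = 21135 + 129 = 21264)
-g + F = -1*21264 - 13949 = -21264 - 13949 = -35213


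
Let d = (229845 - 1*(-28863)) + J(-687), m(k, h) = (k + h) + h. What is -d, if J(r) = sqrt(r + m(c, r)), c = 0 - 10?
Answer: -258708 - I*sqrt(2071) ≈ -2.5871e+5 - 45.508*I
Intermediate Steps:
c = -10
m(k, h) = k + 2*h (m(k, h) = (h + k) + h = k + 2*h)
J(r) = sqrt(-10 + 3*r) (J(r) = sqrt(r + (-10 + 2*r)) = sqrt(-10 + 3*r))
d = 258708 + I*sqrt(2071) (d = (229845 - 1*(-28863)) + sqrt(-10 + 3*(-687)) = (229845 + 28863) + sqrt(-10 - 2061) = 258708 + sqrt(-2071) = 258708 + I*sqrt(2071) ≈ 2.5871e+5 + 45.508*I)
-d = -(258708 + I*sqrt(2071)) = -258708 - I*sqrt(2071)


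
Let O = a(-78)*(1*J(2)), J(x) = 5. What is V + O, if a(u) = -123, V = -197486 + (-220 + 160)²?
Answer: -194501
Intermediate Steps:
V = -193886 (V = -197486 + (-60)² = -197486 + 3600 = -193886)
O = -615 (O = -123*5 = -615)
V + O = -193886 - 615 = -194501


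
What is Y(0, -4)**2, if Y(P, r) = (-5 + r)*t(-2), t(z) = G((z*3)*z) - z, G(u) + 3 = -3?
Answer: 1296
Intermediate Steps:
G(u) = -6 (G(u) = -3 - 3 = -6)
t(z) = -6 - z
Y(P, r) = 20 - 4*r (Y(P, r) = (-5 + r)*(-6 - 1*(-2)) = (-5 + r)*(-6 + 2) = (-5 + r)*(-4) = 20 - 4*r)
Y(0, -4)**2 = (20 - 4*(-4))**2 = (20 + 16)**2 = 36**2 = 1296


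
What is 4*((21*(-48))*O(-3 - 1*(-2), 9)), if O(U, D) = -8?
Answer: 32256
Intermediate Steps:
4*((21*(-48))*O(-3 - 1*(-2), 9)) = 4*((21*(-48))*(-8)) = 4*(-1008*(-8)) = 4*8064 = 32256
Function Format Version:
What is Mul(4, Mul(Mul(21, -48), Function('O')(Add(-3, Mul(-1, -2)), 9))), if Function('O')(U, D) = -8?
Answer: 32256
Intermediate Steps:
Mul(4, Mul(Mul(21, -48), Function('O')(Add(-3, Mul(-1, -2)), 9))) = Mul(4, Mul(Mul(21, -48), -8)) = Mul(4, Mul(-1008, -8)) = Mul(4, 8064) = 32256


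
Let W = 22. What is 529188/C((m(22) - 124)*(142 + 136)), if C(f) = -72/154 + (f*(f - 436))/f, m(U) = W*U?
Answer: 10186869/1918138 ≈ 5.3108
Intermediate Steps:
m(U) = 22*U
C(f) = -33608/77 + f (C(f) = -72*1/154 + (f*(-436 + f))/f = -36/77 + (-436 + f) = -33608/77 + f)
529188/C((m(22) - 124)*(142 + 136)) = 529188/(-33608/77 + (22*22 - 124)*(142 + 136)) = 529188/(-33608/77 + (484 - 124)*278) = 529188/(-33608/77 + 360*278) = 529188/(-33608/77 + 100080) = 529188/(7672552/77) = 529188*(77/7672552) = 10186869/1918138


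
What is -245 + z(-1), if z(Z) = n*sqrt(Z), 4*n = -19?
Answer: -245 - 19*I/4 ≈ -245.0 - 4.75*I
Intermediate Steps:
n = -19/4 (n = (1/4)*(-19) = -19/4 ≈ -4.7500)
z(Z) = -19*sqrt(Z)/4
-245 + z(-1) = -245 - 19*I/4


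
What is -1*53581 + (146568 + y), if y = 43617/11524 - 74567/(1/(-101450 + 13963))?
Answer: 1122082612603/172 ≈ 6.5237e+9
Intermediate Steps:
y = 1122066618839/172 (y = 43617*(1/11524) - 74567/(1/(-87487)) = 651/172 - 74567/(-1/87487) = 651/172 - 74567*(-87487) = 651/172 + 6523643129 = 1122066618839/172 ≈ 6.5236e+9)
-1*53581 + (146568 + y) = -1*53581 + (146568 + 1122066618839/172) = -53581 + 1122091828535/172 = 1122082612603/172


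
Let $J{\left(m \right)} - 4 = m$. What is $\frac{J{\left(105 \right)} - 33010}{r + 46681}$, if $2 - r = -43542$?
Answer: $- \frac{10967}{30075} \approx -0.36466$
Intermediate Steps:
$r = 43544$ ($r = 2 - -43542 = 2 + 43542 = 43544$)
$J{\left(m \right)} = 4 + m$
$\frac{J{\left(105 \right)} - 33010}{r + 46681} = \frac{\left(4 + 105\right) - 33010}{43544 + 46681} = \frac{109 - 33010}{90225} = \left(-32901\right) \frac{1}{90225} = - \frac{10967}{30075}$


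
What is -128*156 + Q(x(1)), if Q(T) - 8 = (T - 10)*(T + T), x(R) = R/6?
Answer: -359339/18 ≈ -19963.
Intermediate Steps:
x(R) = R/6 (x(R) = R*(⅙) = R/6)
Q(T) = 8 + 2*T*(-10 + T) (Q(T) = 8 + (T - 10)*(T + T) = 8 + (-10 + T)*(2*T) = 8 + 2*T*(-10 + T))
-128*156 + Q(x(1)) = -128*156 + (8 - 10/3 + 2*((⅙)*1)²) = -19968 + (8 - 20*⅙ + 2*(⅙)²) = -19968 + (8 - 10/3 + 2*(1/36)) = -19968 + (8 - 10/3 + 1/18) = -19968 + 85/18 = -359339/18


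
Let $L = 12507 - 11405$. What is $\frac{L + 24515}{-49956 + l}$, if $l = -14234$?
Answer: $- \frac{25617}{64190} \approx -0.39908$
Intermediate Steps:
$L = 1102$
$\frac{L + 24515}{-49956 + l} = \frac{1102 + 24515}{-49956 - 14234} = \frac{25617}{-64190} = 25617 \left(- \frac{1}{64190}\right) = - \frac{25617}{64190}$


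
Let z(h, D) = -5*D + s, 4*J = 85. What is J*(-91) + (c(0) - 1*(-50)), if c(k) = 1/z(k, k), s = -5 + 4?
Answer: -7539/4 ≈ -1884.8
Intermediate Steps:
s = -1
J = 85/4 (J = (¼)*85 = 85/4 ≈ 21.250)
z(h, D) = -1 - 5*D (z(h, D) = -5*D - 1 = -1 - 5*D)
c(k) = 1/(-1 - 5*k)
J*(-91) + (c(0) - 1*(-50)) = (85/4)*(-91) + (-1/(1 + 5*0) - 1*(-50)) = -7735/4 + (-1/(1 + 0) + 50) = -7735/4 + (-1/1 + 50) = -7735/4 + (-1*1 + 50) = -7735/4 + (-1 + 50) = -7735/4 + 49 = -7539/4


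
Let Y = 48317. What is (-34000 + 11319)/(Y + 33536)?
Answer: -22681/81853 ≈ -0.27709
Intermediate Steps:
(-34000 + 11319)/(Y + 33536) = (-34000 + 11319)/(48317 + 33536) = -22681/81853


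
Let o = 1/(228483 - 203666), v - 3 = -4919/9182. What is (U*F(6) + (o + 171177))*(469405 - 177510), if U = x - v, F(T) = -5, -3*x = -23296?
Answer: 26411918517980948375/683609082 ≈ 3.8636e+10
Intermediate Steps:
x = 23296/3 (x = -⅓*(-23296) = 23296/3 ≈ 7765.3)
v = 22627/9182 (v = 3 - 4919/9182 = 22627/9182 ≈ 2.4643)
o = 1/24817 ≈ 4.0295e-5
U = 213835991/27546 (U = 23296/3 - 1*22627/9182 = 23296/3 - 22627/9182 = 213835991/27546 ≈ 7762.9)
(U*F(6) + (o + 171177))*(469405 - 177510) = ((213835991/27546)*(-5) + (1/24817 + 171177))*(469405 - 177510) = (-1069179955/27546 + 4248099610/24817)*291895 = (90484312913825/683609082)*291895 = 26411918517980948375/683609082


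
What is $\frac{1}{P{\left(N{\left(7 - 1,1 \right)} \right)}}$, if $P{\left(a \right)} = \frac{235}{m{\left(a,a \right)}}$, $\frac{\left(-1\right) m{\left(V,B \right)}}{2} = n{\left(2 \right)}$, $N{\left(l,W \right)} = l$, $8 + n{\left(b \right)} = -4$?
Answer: $\frac{24}{235} \approx 0.10213$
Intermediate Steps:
$n{\left(b \right)} = -12$ ($n{\left(b \right)} = -8 - 4 = -12$)
$m{\left(V,B \right)} = 24$ ($m{\left(V,B \right)} = \left(-2\right) \left(-12\right) = 24$)
$P{\left(a \right)} = \frac{235}{24}$
$\frac{1}{P{\left(N{\left(7 - 1,1 \right)} \right)}} = \frac{1}{\frac{235}{24}} = \frac{24}{235}$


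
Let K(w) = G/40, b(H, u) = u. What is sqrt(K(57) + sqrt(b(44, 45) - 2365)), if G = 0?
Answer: 2*(-145)**(1/4) ≈ 4.9075 + 4.9075*I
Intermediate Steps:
K(w) = 0 (K(w) = 0/40 = 0*(1/40) = 0)
sqrt(K(57) + sqrt(b(44, 45) - 2365)) = sqrt(0 + sqrt(45 - 2365)) = sqrt(0 + sqrt(-2320)) = sqrt(0 + 4*I*sqrt(145)) = sqrt(4*I*sqrt(145)) = 2*145**(1/4)*sqrt(I)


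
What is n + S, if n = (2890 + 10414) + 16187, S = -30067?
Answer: -576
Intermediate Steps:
n = 29491 (n = 13304 + 16187 = 29491)
n + S = 29491 - 30067 = -576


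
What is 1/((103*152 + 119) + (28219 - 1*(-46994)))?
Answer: 1/90988 ≈ 1.0990e-5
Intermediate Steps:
1/((103*152 + 119) + (28219 - 1*(-46994))) = 1/((15656 + 119) + (28219 + 46994)) = 1/(15775 + 75213) = 1/90988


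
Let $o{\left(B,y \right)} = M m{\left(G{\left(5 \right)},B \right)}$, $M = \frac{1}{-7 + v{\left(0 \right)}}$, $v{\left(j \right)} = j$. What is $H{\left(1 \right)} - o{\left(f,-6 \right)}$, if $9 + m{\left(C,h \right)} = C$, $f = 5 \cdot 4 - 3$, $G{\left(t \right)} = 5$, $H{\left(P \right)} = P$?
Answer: $\frac{3}{7} \approx 0.42857$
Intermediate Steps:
$f = 17$ ($f = 20 - 3 = 17$)
$m{\left(C,h \right)} = -9 + C$
$M = - \frac{1}{7}$ ($M = \frac{1}{-7 + 0} = \frac{1}{-7} = - \frac{1}{7} \approx -0.14286$)
$o{\left(B,y \right)} = \frac{4}{7}$ ($o{\left(B,y \right)} = - \frac{-9 + 5}{7} = \left(- \frac{1}{7}\right) \left(-4\right) = \frac{4}{7}$)
$H{\left(1 \right)} - o{\left(f,-6 \right)} = 1 - \frac{4}{7} = \frac{3}{7}$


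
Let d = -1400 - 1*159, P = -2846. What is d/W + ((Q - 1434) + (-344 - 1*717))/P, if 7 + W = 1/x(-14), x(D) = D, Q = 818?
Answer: 62282819/281754 ≈ 221.05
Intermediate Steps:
W = -99/14 (W = -7 + 1/(-14) = -7 - 1/14 = -99/14 ≈ -7.0714)
d = -1559 (d = -1400 - 159 = -1559)
d/W + ((Q - 1434) + (-344 - 1*717))/P = -1559/(-99/14) + ((818 - 1434) + (-344 - 1*717))/(-2846) = -1559*(-14/99) + (-616 + (-344 - 717))*(-1/2846) = 21826/99 + (-616 - 1061)*(-1/2846) = 21826/99 - 1677*(-1/2846) = 21826/99 + 1677/2846 = 62282819/281754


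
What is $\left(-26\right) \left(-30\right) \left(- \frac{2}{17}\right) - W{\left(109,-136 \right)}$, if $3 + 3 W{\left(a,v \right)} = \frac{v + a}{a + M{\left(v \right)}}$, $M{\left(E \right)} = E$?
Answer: $- \frac{4646}{51} \approx -91.098$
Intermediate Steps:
$W{\left(a,v \right)} = - \frac{2}{3}$ ($W{\left(a,v \right)} = -1 + \frac{\left(v + a\right) \frac{1}{a + v}}{3} = -1 + \frac{\left(a + v\right) \frac{1}{a + v}}{3} = -1 + \frac{1}{3} \cdot 1 = -1 + \frac{1}{3} = - \frac{2}{3}$)
$\left(-26\right) \left(-30\right) \left(- \frac{2}{17}\right) - W{\left(109,-136 \right)} = \left(-26\right) \left(-30\right) \left(- \frac{2}{17}\right) - - \frac{2}{3} = 780 \left(\left(-2\right) \frac{1}{17}\right) + \frac{2}{3} = 780 \left(- \frac{2}{17}\right) + \frac{2}{3} = - \frac{1560}{17} + \frac{2}{3} = - \frac{4646}{51}$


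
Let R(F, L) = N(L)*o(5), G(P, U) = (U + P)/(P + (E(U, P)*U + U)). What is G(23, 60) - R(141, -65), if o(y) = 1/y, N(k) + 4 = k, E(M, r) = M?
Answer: 254542/18415 ≈ 13.823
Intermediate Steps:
G(P, U) = (P + U)/(P + U + U²) (G(P, U) = (U + P)/(P + (U*U + U)) = (P + U)/(P + (U² + U)) = (P + U)/(P + (U + U²)) = (P + U)/(P + U + U²))
N(k) = -4 + k
R(F, L) = -⅘ + L/5 (R(F, L) = (-4 + L)/5 = (-4 + L)*(⅕) = -⅘ + L/5)
G(23, 60) - R(141, -65) = (23 + 60)/(23 + 60 + 60²) - (-⅘ + (⅕)*(-65)) = 83/(23 + 60 + 3600) - (-⅘ - 13) = 83/3683 - 1*(-69/5) = (1/3683)*83 + 69/5 = 83/3683 + 69/5 = 254542/18415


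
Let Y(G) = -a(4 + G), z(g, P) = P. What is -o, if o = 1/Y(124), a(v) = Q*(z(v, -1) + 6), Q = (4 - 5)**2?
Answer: 1/5 ≈ 0.20000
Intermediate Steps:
Q = 1 (Q = (-1)**2 = 1)
a(v) = 5 (a(v) = 1*(-1 + 6) = 1*5 = 5)
Y(G) = -5 (Y(G) = -1*5 = -5)
o = -1/5 (o = 1/(-5) = -1/5 ≈ -0.20000)
-o = -1*(-1/5) = 1/5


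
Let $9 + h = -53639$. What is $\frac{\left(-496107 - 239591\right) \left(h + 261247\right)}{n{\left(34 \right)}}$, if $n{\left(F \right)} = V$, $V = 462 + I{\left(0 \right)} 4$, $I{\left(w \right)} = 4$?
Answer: $- \frac{76365084551}{239} \approx -3.1952 \cdot 10^{8}$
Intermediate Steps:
$h = -53648$ ($h = -9 - 53639 = -53648$)
$V = 478$ ($V = 462 + 4 \cdot 4 = 462 + 16 = 478$)
$n{\left(F \right)} = 478$
$\frac{\left(-496107 - 239591\right) \left(h + 261247\right)}{n{\left(34 \right)}} = \frac{\left(-496107 - 239591\right) \left(-53648 + 261247\right)}{478} = \left(-735698\right) 207599 \cdot \frac{1}{478} = \left(-152730169102\right) \frac{1}{478} = - \frac{76365084551}{239}$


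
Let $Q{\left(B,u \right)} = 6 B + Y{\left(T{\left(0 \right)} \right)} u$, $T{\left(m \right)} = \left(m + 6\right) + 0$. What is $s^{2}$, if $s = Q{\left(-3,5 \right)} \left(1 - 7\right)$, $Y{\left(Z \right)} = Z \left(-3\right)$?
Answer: $419904$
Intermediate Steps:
$T{\left(m \right)} = 6 + m$ ($T{\left(m \right)} = \left(6 + m\right) + 0 = 6 + m$)
$Y{\left(Z \right)} = - 3 Z$
$Q{\left(B,u \right)} = - 18 u + 6 B$ ($Q{\left(B,u \right)} = 6 B + - 3 \left(6 + 0\right) u = 6 B + \left(-3\right) 6 u = 6 B - 18 u = - 18 u + 6 B$)
$s = 648$ ($s = \left(\left(-18\right) 5 + 6 \left(-3\right)\right) \left(1 - 7\right) = \left(-90 - 18\right) \left(-6\right) = \left(-108\right) \left(-6\right) = 648$)
$s^{2} = 648^{2} = 419904$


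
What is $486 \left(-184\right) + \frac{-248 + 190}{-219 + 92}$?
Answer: $- \frac{11356790}{127} \approx -89424.0$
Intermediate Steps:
$486 \left(-184\right) + \frac{-248 + 190}{-219 + 92} = -89424 - \frac{58}{-127} = -89424 - - \frac{58}{127} = -89424 + \frac{58}{127} = - \frac{11356790}{127}$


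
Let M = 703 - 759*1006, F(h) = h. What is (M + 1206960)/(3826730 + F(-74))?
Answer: 444109/3826656 ≈ 0.11606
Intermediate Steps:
M = -762851 (M = 703 - 763554 = -762851)
(M + 1206960)/(3826730 + F(-74)) = (-762851 + 1206960)/(3826730 - 74) = 444109/3826656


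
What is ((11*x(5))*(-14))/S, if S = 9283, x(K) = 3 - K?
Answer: 308/9283 ≈ 0.033179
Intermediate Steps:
((11*x(5))*(-14))/S = ((11*(3 - 1*5))*(-14))/9283 = ((11*(3 - 5))*(-14))*(1/9283) = ((11*(-2))*(-14))*(1/9283) = -22*(-14)*(1/9283) = 308*(1/9283) = 308/9283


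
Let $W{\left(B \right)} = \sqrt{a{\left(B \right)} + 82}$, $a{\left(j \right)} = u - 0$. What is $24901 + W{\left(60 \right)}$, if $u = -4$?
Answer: $24901 + \sqrt{78} \approx 24910.0$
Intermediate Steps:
$a{\left(j \right)} = -4$ ($a{\left(j \right)} = -4 - 0 = -4 + 0 = -4$)
$W{\left(B \right)} = \sqrt{78}$ ($W{\left(B \right)} = \sqrt{-4 + 82} = \sqrt{78}$)
$24901 + W{\left(60 \right)} = 24901 + \sqrt{78}$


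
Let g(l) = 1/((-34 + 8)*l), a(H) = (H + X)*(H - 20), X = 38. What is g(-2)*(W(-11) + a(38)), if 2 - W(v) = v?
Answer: 1381/52 ≈ 26.558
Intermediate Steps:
W(v) = 2 - v
a(H) = (-20 + H)*(38 + H) (a(H) = (H + 38)*(H - 20) = (38 + H)*(-20 + H) = (-20 + H)*(38 + H))
g(l) = -1/(26*l) (g(l) = 1/((-26)*l) = -1/(26*l))
g(-2)*(W(-11) + a(38)) = (-1/26/(-2))*((2 - 1*(-11)) + (-760 + 38**2 + 18*38)) = (-1/26*(-1/2))*((2 + 11) + (-760 + 1444 + 684)) = (13 + 1368)/52 = (1/52)*1381 = 1381/52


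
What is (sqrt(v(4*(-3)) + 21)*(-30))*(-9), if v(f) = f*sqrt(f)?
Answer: 270*sqrt(21 - 24*I*sqrt(3)) ≈ 1569.4 - 965.46*I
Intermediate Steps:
v(f) = f**(3/2)
(sqrt(v(4*(-3)) + 21)*(-30))*(-9) = (sqrt((4*(-3))**(3/2) + 21)*(-30))*(-9) = (sqrt((-12)**(3/2) + 21)*(-30))*(-9) = (sqrt(-24*I*sqrt(3) + 21)*(-30))*(-9) = (sqrt(21 - 24*I*sqrt(3))*(-30))*(-9) = -30*sqrt(21 - 24*I*sqrt(3))*(-9) = 270*sqrt(21 - 24*I*sqrt(3))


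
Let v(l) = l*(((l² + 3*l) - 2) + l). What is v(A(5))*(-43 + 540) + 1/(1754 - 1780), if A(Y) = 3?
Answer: 736553/26 ≈ 28329.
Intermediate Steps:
v(l) = l*(-2 + l² + 4*l) (v(l) = l*((-2 + l² + 3*l) + l) = l*(-2 + l² + 4*l))
v(A(5))*(-43 + 540) + 1/(1754 - 1780) = (3*(-2 + 3² + 4*3))*(-43 + 540) + 1/(1754 - 1780) = (3*(-2 + 9 + 12))*497 + 1/(-26) = (3*19)*497 - 1/26 = 57*497 - 1/26 = 28329 - 1/26 = 736553/26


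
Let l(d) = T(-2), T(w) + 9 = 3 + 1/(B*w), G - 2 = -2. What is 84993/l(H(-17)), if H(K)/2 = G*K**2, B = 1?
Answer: -169986/13 ≈ -13076.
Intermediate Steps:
G = 0 (G = 2 - 2 = 0)
H(K) = 0 (H(K) = 2*(0*K**2) = 2*0 = 0)
T(w) = -6 + 1/w (T(w) = -9 + (3 + 1/(1*w)) = -9 + (3 + 1/w) = -6 + 1/w)
l(d) = -13/2 (l(d) = -6 + 1/(-2) = -6 - 1/2 = -13/2)
84993/l(H(-17)) = 84993/(-13/2) = 84993*(-2/13) = -169986/13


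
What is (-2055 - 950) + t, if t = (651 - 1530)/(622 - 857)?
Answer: -705296/235 ≈ -3001.3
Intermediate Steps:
t = 879/235 (t = -879/(-235) = -879*(-1/235) = 879/235 ≈ 3.7404)
(-2055 - 950) + t = (-2055 - 950) + 879/235 = -3005 + 879/235 = -705296/235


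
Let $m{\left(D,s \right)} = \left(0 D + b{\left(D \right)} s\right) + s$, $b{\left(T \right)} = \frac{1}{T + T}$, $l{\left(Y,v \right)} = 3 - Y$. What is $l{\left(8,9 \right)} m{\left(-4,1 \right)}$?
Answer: $- \frac{35}{8} \approx -4.375$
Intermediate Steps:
$b{\left(T \right)} = \frac{1}{2 T}$
$m{\left(D,s \right)} = s + \frac{s}{2 D}$ ($m{\left(D,s \right)} = \left(0 D + \frac{1}{2 D} s\right) + s = \left(0 + \frac{s}{2 D}\right) + s = \frac{s}{2 D} + s = s + \frac{s}{2 D}$)
$l{\left(8,9 \right)} m{\left(-4,1 \right)} = \left(3 - 8\right) \left(1 + \frac{1}{2} \cdot 1 \frac{1}{-4}\right) = \left(3 - 8\right) \left(1 + \frac{1}{2} \cdot 1 \left(- \frac{1}{4}\right)\right) = - 5 \left(1 - \frac{1}{8}\right) = \left(-5\right) \frac{7}{8} = - \frac{35}{8}$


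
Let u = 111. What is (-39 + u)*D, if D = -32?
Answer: -2304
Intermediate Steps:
(-39 + u)*D = (-39 + 111)*(-32) = 72*(-32) = -2304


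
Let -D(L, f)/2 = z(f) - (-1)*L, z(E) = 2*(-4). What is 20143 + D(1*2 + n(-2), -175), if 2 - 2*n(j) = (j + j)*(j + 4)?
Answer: 20145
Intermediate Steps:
n(j) = 1 - j*(4 + j) (n(j) = 1 - (j + j)*(j + 4)/2 = 1 - 2*j*(4 + j)/2 = 1 - j*(4 + j))
z(E) = -8
D(L, f) = 16 - 2*L (D(L, f) = -2*(-8 - (-1)*L) = -2*(-8 + L) = 16 - 2*L)
20143 + D(1*2 + n(-2), -175) = 20143 + (16 - 2*(1*2 + (1 - 1*(-2)² - 4*(-2)))) = 20143 + (16 - 2*(2 + (1 - 1*4 + 8))) = 20143 + (16 - 2*(2 + (1 - 4 + 8))) = 20143 + (16 - 2*(2 + 5)) = 20143 + (16 - 2*7) = 20143 + (16 - 14) = 20143 + 2 = 20145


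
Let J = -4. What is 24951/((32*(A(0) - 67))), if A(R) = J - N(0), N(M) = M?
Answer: -24951/2272 ≈ -10.982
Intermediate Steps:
A(R) = -4 (A(R) = -4 - 1*0 = -4 + 0 = -4)
24951/((32*(A(0) - 67))) = 24951/((32*(-4 - 67))) = 24951/((32*(-71))) = 24951/(-2272) = 24951*(-1/2272) = -24951/2272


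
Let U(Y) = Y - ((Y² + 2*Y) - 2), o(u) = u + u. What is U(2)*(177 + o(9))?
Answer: -780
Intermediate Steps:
o(u) = 2*u
U(Y) = 2 - Y - Y² (U(Y) = Y - (-2 + Y² + 2*Y) = Y + (2 - Y² - 2*Y) = 2 - Y - Y²)
U(2)*(177 + o(9)) = (2 - 1*2 - 1*2²)*(177 + 2*9) = (2 - 2 - 1*4)*(177 + 18) = (2 - 2 - 4)*195 = -4*195 = -780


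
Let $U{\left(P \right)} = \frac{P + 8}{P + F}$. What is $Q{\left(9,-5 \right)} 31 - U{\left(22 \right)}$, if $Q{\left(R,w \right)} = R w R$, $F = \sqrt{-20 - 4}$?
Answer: $\frac{15 \left(- 837 \sqrt{6} + 9208 i\right)}{\sqrt{6} - 11 i} \approx -12556.0 + 0.28931 i$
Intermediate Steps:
$F = 2 i \sqrt{6}$ ($F = \sqrt{-24} = 2 i \sqrt{6} \approx 4.899 i$)
$Q{\left(R,w \right)} = w R^{2}$
$U{\left(P \right)} = \frac{8 + P}{P + 2 i \sqrt{6}}$ ($U{\left(P \right)} = \frac{P + 8}{P + 2 i \sqrt{6}} = \frac{8 + P}{P + 2 i \sqrt{6}}$)
$Q{\left(9,-5 \right)} 31 - U{\left(22 \right)} = - 5 \cdot 9^{2} \cdot 31 - \frac{8 + 22}{22 + 2 i \sqrt{6}} = \left(-5\right) 81 \cdot 31 - \frac{1}{22 + 2 i \sqrt{6}} \cdot 30 = \left(-405\right) 31 - \frac{30}{22 + 2 i \sqrt{6}} = -12555 - \frac{30}{22 + 2 i \sqrt{6}}$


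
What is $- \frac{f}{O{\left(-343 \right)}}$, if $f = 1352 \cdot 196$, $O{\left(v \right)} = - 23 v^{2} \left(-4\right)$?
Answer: $- \frac{1352}{55223} \approx -0.024483$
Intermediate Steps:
$O{\left(v \right)} = 92 v^{2}$
$f = 264992$
$- \frac{f}{O{\left(-343 \right)}} = - \frac{264992}{92 \left(-343\right)^{2}} = - \frac{264992}{92 \cdot 117649} = - \frac{264992}{10823708} = \left(-1\right) \frac{1352}{55223} = - \frac{1352}{55223}$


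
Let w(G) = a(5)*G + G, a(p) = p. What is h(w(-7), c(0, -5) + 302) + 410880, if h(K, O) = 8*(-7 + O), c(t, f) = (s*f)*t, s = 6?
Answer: 413240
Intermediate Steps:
w(G) = 6*G (w(G) = 5*G + G = 6*G)
c(t, f) = 6*f*t (c(t, f) = (6*f)*t = 6*f*t)
h(K, O) = -56 + 8*O
h(w(-7), c(0, -5) + 302) + 410880 = (-56 + 8*(6*(-5)*0 + 302)) + 410880 = (-56 + 8*(0 + 302)) + 410880 = (-56 + 8*302) + 410880 = (-56 + 2416) + 410880 = 2360 + 410880 = 413240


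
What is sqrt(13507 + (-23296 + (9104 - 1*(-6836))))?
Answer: sqrt(6151) ≈ 78.428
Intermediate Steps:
sqrt(13507 + (-23296 + (9104 - 1*(-6836)))) = sqrt(13507 + (-23296 + (9104 + 6836))) = sqrt(13507 + (-23296 + 15940)) = sqrt(13507 - 7356) = sqrt(6151)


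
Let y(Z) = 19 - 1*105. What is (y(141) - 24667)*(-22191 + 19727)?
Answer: 60991392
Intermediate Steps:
y(Z) = -86 (y(Z) = 19 - 105 = -86)
(y(141) - 24667)*(-22191 + 19727) = (-86 - 24667)*(-22191 + 19727) = -24753*(-2464) = 60991392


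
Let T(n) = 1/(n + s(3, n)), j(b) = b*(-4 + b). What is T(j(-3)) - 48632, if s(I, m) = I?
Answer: -1167167/24 ≈ -48632.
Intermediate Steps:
T(n) = 1/(3 + n) (T(n) = 1/(n + 3) = 1/(3 + n))
T(j(-3)) - 48632 = 1/(3 - 3*(-4 - 3)) - 48632 = 1/(3 - 3*(-7)) - 48632 = 1/(3 + 21) - 48632 = 1/24 - 48632 = -1167167/24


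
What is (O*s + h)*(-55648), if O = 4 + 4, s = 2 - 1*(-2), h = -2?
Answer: -1669440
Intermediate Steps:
s = 4 (s = 2 + 2 = 4)
O = 8
(O*s + h)*(-55648) = (8*4 - 2)*(-55648) = (32 - 2)*(-55648) = 30*(-55648) = -1669440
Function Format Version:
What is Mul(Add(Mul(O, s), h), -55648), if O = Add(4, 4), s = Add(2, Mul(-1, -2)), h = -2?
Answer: -1669440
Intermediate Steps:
s = 4 (s = Add(2, 2) = 4)
O = 8
Mul(Add(Mul(O, s), h), -55648) = Mul(Add(Mul(8, 4), -2), -55648) = Mul(Add(32, -2), -55648) = Mul(30, -55648) = -1669440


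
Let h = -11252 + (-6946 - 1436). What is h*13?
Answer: -255242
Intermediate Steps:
h = -19634 (h = -11252 - 8382 = -19634)
h*13 = -19634*13 = -255242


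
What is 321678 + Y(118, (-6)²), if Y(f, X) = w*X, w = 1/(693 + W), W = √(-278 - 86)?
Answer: 22086093366/68659 - 72*I*√91/480613 ≈ 3.2168e+5 - 0.0014291*I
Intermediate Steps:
W = 2*I*√91 (W = √(-364) = 2*I*√91 ≈ 19.079*I)
w = 1/(693 + 2*I*√91) ≈ 0.0014419 - 3.9697e-5*I
Y(f, X) = X*(99/68659 - 2*I*√91/480613) (Y(f, X) = (99/68659 - 2*I*√91/480613)*X = X*(99/68659 - 2*I*√91/480613))
321678 + Y(118, (-6)²) = 321678 + ((99/68659)*(-6)² - 2/480613*I*(-6)²*√91) = 321678 + ((99/68659)*36 - 2/480613*I*36*√91) = 321678 + (3564/68659 - 72*I*√91/480613) = 22086093366/68659 - 72*I*√91/480613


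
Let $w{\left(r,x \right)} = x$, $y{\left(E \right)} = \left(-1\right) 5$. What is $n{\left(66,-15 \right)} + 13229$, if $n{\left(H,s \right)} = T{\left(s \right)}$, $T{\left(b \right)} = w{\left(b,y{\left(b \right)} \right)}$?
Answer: $13224$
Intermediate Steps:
$y{\left(E \right)} = -5$
$T{\left(b \right)} = -5$
$n{\left(H,s \right)} = -5$
$n{\left(66,-15 \right)} + 13229 = -5 + 13229 = 13224$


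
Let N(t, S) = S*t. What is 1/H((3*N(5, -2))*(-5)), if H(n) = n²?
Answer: 1/22500 ≈ 4.4444e-5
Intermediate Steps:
1/H((3*N(5, -2))*(-5)) = 1/(((3*(-2*5))*(-5))²) = 1/(((3*(-10))*(-5))²) = 1/((-30*(-5))²) = 1/(150²) = 1/22500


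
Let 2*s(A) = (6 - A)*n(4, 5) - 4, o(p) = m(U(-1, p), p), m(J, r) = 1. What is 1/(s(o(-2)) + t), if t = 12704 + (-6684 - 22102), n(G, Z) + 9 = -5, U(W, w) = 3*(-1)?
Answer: -1/16119 ≈ -6.2039e-5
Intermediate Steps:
U(W, w) = -3
o(p) = 1
n(G, Z) = -14 (n(G, Z) = -9 - 5 = -14)
s(A) = -44 + 7*A (s(A) = ((6 - A)*(-14) - 4)/2 = ((-84 + 14*A) - 4)/2 = (-88 + 14*A)/2 = -44 + 7*A)
t = -16082 (t = 12704 - 28786 = -16082)
1/(s(o(-2)) + t) = 1/((-44 + 7*1) - 16082) = 1/((-44 + 7) - 16082) = 1/(-37 - 16082) = 1/(-16119) = -1/16119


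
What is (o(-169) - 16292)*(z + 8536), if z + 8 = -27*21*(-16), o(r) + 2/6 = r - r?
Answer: -860235200/3 ≈ -2.8675e+8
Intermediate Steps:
o(r) = -⅓ (o(r) = -⅓ + (r - r) = -⅓ + 0 = -⅓)
z = 9064 (z = -8 - 27*21*(-16) = -8 - 567*(-16) = -8 + 9072 = 9064)
(o(-169) - 16292)*(z + 8536) = (-⅓ - 16292)*(9064 + 8536) = -48877/3*17600 = -860235200/3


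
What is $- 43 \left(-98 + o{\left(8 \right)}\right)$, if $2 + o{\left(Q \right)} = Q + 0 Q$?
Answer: $3956$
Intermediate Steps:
$o{\left(Q \right)} = -2 + Q$ ($o{\left(Q \right)} = -2 + \left(Q + 0 Q\right) = -2 + \left(Q + 0\right) = -2 + Q$)
$- 43 \left(-98 + o{\left(8 \right)}\right) = - 43 \left(-98 + \left(-2 + 8\right)\right) = - 43 \left(-98 + 6\right) = \left(-43\right) \left(-92\right) = 3956$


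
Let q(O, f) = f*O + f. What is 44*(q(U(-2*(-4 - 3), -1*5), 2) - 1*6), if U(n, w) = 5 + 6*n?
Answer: 7656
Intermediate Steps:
q(O, f) = f + O*f (q(O, f) = O*f + f = f + O*f)
44*(q(U(-2*(-4 - 3), -1*5), 2) - 1*6) = 44*(2*(1 + (5 + 6*(-2*(-4 - 3)))) - 1*6) = 44*(2*(1 + (5 + 6*(-2*(-7)))) - 6) = 44*(2*(1 + (5 + 6*14)) - 6) = 44*(2*(1 + (5 + 84)) - 6) = 44*(2*(1 + 89) - 6) = 44*(2*90 - 6) = 44*(180 - 6) = 44*174 = 7656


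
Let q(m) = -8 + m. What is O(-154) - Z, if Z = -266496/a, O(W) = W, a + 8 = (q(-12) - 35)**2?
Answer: -198122/3017 ≈ -65.669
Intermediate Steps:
a = 3017 (a = -8 + ((-8 - 12) - 35)**2 = -8 + (-20 - 35)**2 = -8 + (-55)**2 = -8 + 3025 = 3017)
Z = -266496/3017 ≈ -88.331
O(-154) - Z = -154 - 1*(-266496/3017) = -154 + 266496/3017 = -198122/3017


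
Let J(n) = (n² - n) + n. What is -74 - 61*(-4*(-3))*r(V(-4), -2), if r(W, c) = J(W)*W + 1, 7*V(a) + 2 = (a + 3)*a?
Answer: -282314/343 ≈ -823.07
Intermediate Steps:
V(a) = -2/7 + a*(3 + a)/7 (V(a) = -2/7 + ((a + 3)*a)/7 = -2/7 + ((3 + a)*a)/7 = -2/7 + (a*(3 + a))/7 = -2/7 + a*(3 + a)/7)
J(n) = n²
r(W, c) = 1 + W³ (r(W, c) = W²*W + 1 = W³ + 1 = 1 + W³)
-74 - 61*(-4*(-3))*r(V(-4), -2) = -74 - 61*(-4*(-3))*(1 + (-2/7 + (⅐)*(-4)² + (3/7)*(-4))³) = -74 - 732*(1 + (-2/7 + (⅐)*16 - 12/7)³) = -74 - 732*(1 + (-2/7 + 16/7 - 12/7)³) = -74 - 732*(1 + (2/7)³) = -74 - 732*(1 + 8/343) = -74 - 732*351/343 = -74 - 61*4212/343 = -74 - 256932/343 = -282314/343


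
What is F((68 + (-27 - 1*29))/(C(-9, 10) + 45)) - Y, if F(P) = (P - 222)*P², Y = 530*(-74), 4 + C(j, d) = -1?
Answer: 39200047/1000 ≈ 39200.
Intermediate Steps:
C(j, d) = -5 (C(j, d) = -4 - 1 = -5)
Y = -39220
F(P) = P²*(-222 + P) (F(P) = (-222 + P)*P² = P²*(-222 + P))
F((68 + (-27 - 1*29))/(C(-9, 10) + 45)) - Y = ((68 + (-27 - 1*29))/(-5 + 45))²*(-222 + (68 + (-27 - 1*29))/(-5 + 45)) - 1*(-39220) = ((68 + (-27 - 29))/40)²*(-222 + (68 + (-27 - 29))/40) + 39220 = ((68 - 56)*(1/40))²*(-222 + (68 - 56)*(1/40)) + 39220 = (12*(1/40))²*(-222 + 12*(1/40)) + 39220 = (3/10)²*(-222 + 3/10) + 39220 = (9/100)*(-2217/10) + 39220 = -19953/1000 + 39220 = 39200047/1000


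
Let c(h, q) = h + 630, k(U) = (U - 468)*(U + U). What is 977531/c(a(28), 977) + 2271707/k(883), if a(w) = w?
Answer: 179479369449/120560405 ≈ 1488.7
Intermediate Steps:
k(U) = 2*U*(-468 + U) (k(U) = (-468 + U)*(2*U) = 2*U*(-468 + U))
c(h, q) = 630 + h
977531/c(a(28), 977) + 2271707/k(883) = 977531/(630 + 28) + 2271707/((2*883*(-468 + 883))) = 977531/658 + 2271707/((2*883*415)) = 977531*(1/658) + 2271707/732890 = 977531/658 + 2271707*(1/732890) = 977531/658 + 2271707/732890 = 179479369449/120560405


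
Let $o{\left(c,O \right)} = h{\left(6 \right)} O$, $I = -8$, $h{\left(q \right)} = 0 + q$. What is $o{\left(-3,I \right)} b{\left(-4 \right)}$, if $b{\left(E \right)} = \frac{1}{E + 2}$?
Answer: $24$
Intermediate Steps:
$h{\left(q \right)} = q$
$o{\left(c,O \right)} = 6 O$
$b{\left(E \right)} = \frac{1}{2 + E}$
$o{\left(-3,I \right)} b{\left(-4 \right)} = \frac{6 \left(-8\right)}{2 - 4} = - \frac{48}{-2} = \left(-48\right) \left(- \frac{1}{2}\right) = 24$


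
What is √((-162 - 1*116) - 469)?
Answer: 3*I*√83 ≈ 27.331*I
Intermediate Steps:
√((-162 - 1*116) - 469) = √((-162 - 116) - 469) = √(-278 - 469) = √(-747) = 3*I*√83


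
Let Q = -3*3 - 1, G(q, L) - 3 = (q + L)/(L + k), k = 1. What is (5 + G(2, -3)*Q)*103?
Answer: -3090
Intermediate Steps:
G(q, L) = 3 + (L + q)/(1 + L) (G(q, L) = 3 + (q + L)/(L + 1) = 3 + (L + q)/(1 + L))
Q = -10 (Q = -9 - 1 = -10)
(5 + G(2, -3)*Q)*103 = (5 + ((3 + 2 + 4*(-3))/(1 - 3))*(-10))*103 = (5 + ((3 + 2 - 12)/(-2))*(-10))*103 = (5 - ½*(-7)*(-10))*103 = (5 + (7/2)*(-10))*103 = (5 - 35)*103 = -30*103 = -3090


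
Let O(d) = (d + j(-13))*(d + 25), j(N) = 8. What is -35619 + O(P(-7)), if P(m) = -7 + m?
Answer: -35685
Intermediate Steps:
O(d) = (8 + d)*(25 + d) (O(d) = (d + 8)*(d + 25) = (8 + d)*(25 + d))
-35619 + O(P(-7)) = -35619 + (200 + (-7 - 7)² + 33*(-7 - 7)) = -35619 + (200 + (-14)² + 33*(-14)) = -35619 + (200 + 196 - 462) = -35619 - 66 = -35685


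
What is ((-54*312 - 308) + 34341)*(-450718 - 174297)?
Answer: -10740882775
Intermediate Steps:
((-54*312 - 308) + 34341)*(-450718 - 174297) = ((-16848 - 308) + 34341)*(-625015) = (-17156 + 34341)*(-625015) = 17185*(-625015) = -10740882775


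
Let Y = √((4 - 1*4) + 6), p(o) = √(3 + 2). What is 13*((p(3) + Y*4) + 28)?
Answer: 364 + 13*√5 + 52*√6 ≈ 520.44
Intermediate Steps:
p(o) = √5
Y = √6 (Y = √((4 - 4) + 6) = √(0 + 6) = √6 ≈ 2.4495)
13*((p(3) + Y*4) + 28) = 13*((√5 + √6*4) + 28) = 13*((√5 + 4*√6) + 28) = 13*(28 + √5 + 4*√6) = 364 + 13*√5 + 52*√6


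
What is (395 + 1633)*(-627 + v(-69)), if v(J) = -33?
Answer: -1338480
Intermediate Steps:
(395 + 1633)*(-627 + v(-69)) = (395 + 1633)*(-627 - 33) = 2028*(-660) = -1338480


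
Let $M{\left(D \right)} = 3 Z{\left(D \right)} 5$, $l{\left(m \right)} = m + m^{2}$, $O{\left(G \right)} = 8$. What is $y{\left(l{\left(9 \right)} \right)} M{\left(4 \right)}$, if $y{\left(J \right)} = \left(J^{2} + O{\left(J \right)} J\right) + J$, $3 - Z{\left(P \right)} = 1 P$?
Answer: $-133650$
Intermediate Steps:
$Z{\left(P \right)} = 3 - P$ ($Z{\left(P \right)} = 3 - 1 P = 3 - P$)
$M{\left(D \right)} = 45 - 15 D$ ($M{\left(D \right)} = 3 \left(3 - D\right) 5 = \left(9 - 3 D\right) 5 = 45 - 15 D$)
$y{\left(J \right)} = J^{2} + 9 J$ ($y{\left(J \right)} = \left(J^{2} + 8 J\right) + J = J^{2} + 9 J$)
$y{\left(l{\left(9 \right)} \right)} M{\left(4 \right)} = 9 \left(1 + 9\right) \left(9 + 9 \left(1 + 9\right)\right) \left(45 - 60\right) = 9 \cdot 10 \left(9 + 9 \cdot 10\right) \left(45 - 60\right) = 90 \left(9 + 90\right) \left(-15\right) = 90 \cdot 99 \left(-15\right) = 8910 \left(-15\right) = -133650$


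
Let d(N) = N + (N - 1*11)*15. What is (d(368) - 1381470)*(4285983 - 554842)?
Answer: -5133106037327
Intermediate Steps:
d(N) = -165 + 16*N (d(N) = N + (N - 11)*15 = N + (-11 + N)*15 = N + (-165 + 15*N) = -165 + 16*N)
(d(368) - 1381470)*(4285983 - 554842) = ((-165 + 16*368) - 1381470)*(4285983 - 554842) = ((-165 + 5888) - 1381470)*3731141 = (5723 - 1381470)*3731141 = -1375747*3731141 = -5133106037327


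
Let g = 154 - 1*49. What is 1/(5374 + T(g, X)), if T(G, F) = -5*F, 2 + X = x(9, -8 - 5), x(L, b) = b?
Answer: 1/5449 ≈ 0.00018352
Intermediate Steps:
X = -15 (X = -2 + (-8 - 5) = -2 - 13 = -15)
g = 105 (g = 154 - 49 = 105)
1/(5374 + T(g, X)) = 1/(5374 - 5*(-15)) = 1/(5374 + 75) = 1/5449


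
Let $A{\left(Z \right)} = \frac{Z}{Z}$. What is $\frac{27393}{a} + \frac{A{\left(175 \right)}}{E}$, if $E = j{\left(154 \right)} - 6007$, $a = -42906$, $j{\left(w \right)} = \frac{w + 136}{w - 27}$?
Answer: $- \frac{6965107823}{10906690898} \approx -0.63861$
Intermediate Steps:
$j{\left(w \right)} = \frac{136 + w}{-27 + w}$
$A{\left(Z \right)} = 1$
$E = - \frac{762599}{127}$ ($E = \frac{136 + 154}{-27 + 154} - 6007 = \frac{1}{127} \cdot 290 - 6007 = \frac{290}{127} - 6007 = - \frac{762599}{127} \approx -6004.7$)
$\frac{27393}{a} + \frac{A{\left(175 \right)}}{E} = \frac{27393}{-42906} + 1 \frac{1}{- \frac{762599}{127}} = 27393 \left(- \frac{1}{42906}\right) + 1 \left(- \frac{127}{762599}\right) = - \frac{9131}{14302} - \frac{127}{762599} = - \frac{6965107823}{10906690898}$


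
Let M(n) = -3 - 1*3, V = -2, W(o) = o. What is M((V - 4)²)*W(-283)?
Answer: 1698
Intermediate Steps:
M(n) = -6 (M(n) = -3 - 3 = -6)
M((V - 4)²)*W(-283) = -6*(-283) = 1698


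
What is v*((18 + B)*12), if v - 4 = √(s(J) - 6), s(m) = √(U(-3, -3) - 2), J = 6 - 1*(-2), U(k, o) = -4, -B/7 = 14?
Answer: -3840 - 960*√(-6 + I*√6) ≈ -4310.7 - 2398.2*I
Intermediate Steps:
B = -98 (B = -7*14 = -98)
J = 8 (J = 6 + 2 = 8)
s(m) = I*√6 (s(m) = √(-4 - 2) = √(-6) = I*√6)
v = 4 + √(-6 + I*√6) (v = 4 + √(I*√6 - 6) = 4 + √(-6 + I*√6) ≈ 4.4903 + 2.4981*I)
v*((18 + B)*12) = (4 + √(-6 + I*√6))*((18 - 98)*12) = (4 + √(-6 + I*√6))*(-80*12) = (4 + √(-6 + I*√6))*(-960) = -3840 - 960*√(-6 + I*√6)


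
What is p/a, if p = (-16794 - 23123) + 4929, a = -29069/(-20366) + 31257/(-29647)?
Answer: -918497068712/9792547 ≈ -93796.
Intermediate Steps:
a = 9792547/26251774 (a = -29069*(-1/20366) + 31257*(-1/29647) = 29069/20366 - 1359/1289 = 9792547/26251774 ≈ 0.37302)
p = -34988 (p = -39917 + 4929 = -34988)
p/a = -34988/9792547/26251774 = -34988*26251774/9792547 = -918497068712/9792547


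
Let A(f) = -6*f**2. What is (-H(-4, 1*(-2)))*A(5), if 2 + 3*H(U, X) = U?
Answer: -300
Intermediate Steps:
H(U, X) = -2/3 + U/3
(-H(-4, 1*(-2)))*A(5) = (-(-2/3 + (1/3)*(-4)))*(-6*5**2) = (-(-2/3 - 4/3))*(-6*25) = -1*(-2)*(-150) = 2*(-150) = -300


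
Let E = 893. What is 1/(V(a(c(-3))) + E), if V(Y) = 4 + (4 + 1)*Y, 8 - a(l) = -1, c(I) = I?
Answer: 1/942 ≈ 0.0010616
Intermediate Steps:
a(l) = 9 (a(l) = 8 - 1*(-1) = 8 + 1 = 9)
V(Y) = 4 + 5*Y
1/(V(a(c(-3))) + E) = 1/((4 + 5*9) + 893) = 1/((4 + 45) + 893) = 1/(49 + 893) = 1/942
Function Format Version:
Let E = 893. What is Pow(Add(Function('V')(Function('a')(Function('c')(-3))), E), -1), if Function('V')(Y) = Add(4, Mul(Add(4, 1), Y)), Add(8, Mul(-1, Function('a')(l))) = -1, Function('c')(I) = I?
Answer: Rational(1, 942) ≈ 0.0010616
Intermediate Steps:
Function('a')(l) = 9 (Function('a')(l) = Add(8, Mul(-1, -1)) = Add(8, 1) = 9)
Function('V')(Y) = Add(4, Mul(5, Y))
Pow(Add(Function('V')(Function('a')(Function('c')(-3))), E), -1) = Pow(Add(Add(4, Mul(5, 9)), 893), -1) = Pow(Add(Add(4, 45), 893), -1) = Pow(Add(49, 893), -1) = Pow(942, -1) = Rational(1, 942)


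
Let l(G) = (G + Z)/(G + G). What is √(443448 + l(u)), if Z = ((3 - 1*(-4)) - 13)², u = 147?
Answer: √86915930/14 ≈ 665.92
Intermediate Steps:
Z = 36 (Z = ((3 + 4) - 13)² = (7 - 13)² = (-6)² = 36)
l(G) = (36 + G)/(2*G) (l(G) = (G + 36)/(G + G) = (36 + G)/((2*G)) = (36 + G)*(1/(2*G)) = (36 + G)/(2*G))
√(443448 + l(u)) = √(443448 + (½)*(36 + 147)/147) = √(443448 + (½)*(1/147)*183) = √(443448 + 61/98) = √(43457965/98) = √86915930/14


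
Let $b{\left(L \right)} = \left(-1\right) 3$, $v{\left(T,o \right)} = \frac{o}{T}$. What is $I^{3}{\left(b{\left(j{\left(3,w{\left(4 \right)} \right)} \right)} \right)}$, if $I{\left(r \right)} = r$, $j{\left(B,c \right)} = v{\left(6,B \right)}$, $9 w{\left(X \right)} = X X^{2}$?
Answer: $-27$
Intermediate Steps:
$w{\left(X \right)} = \frac{X^{3}}{9}$ ($w{\left(X \right)} = \frac{X X^{2}}{9} = \frac{X^{3}}{9}$)
$j{\left(B,c \right)} = \frac{B}{6}$
$b{\left(L \right)} = -3$
$I^{3}{\left(b{\left(j{\left(3,w{\left(4 \right)} \right)} \right)} \right)} = \left(-3\right)^{3} = -27$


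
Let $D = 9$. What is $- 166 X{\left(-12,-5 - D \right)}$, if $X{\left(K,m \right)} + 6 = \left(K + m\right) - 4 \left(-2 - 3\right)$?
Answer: $1992$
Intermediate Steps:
$X{\left(K,m \right)} = 14 + K + m$ ($X{\left(K,m \right)} = -6 - \left(- K - m + 4 \left(-2 - 3\right)\right) = -6 - \left(-20 - K - m\right) = -6 + \left(\left(K + m\right) + 20\right) = -6 + \left(20 + K + m\right) = 14 + K + m$)
$- 166 X{\left(-12,-5 - D \right)} = - 166 \left(14 - 12 - 14\right) = \left(-166\right) \left(-12\right) = 1992$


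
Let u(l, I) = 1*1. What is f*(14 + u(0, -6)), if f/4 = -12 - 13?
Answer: -1500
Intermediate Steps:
f = -100 (f = 4*(-12 - 13) = 4*(-25) = -100)
u(l, I) = 1
f*(14 + u(0, -6)) = -100*(14 + 1) = -100*15 = -1500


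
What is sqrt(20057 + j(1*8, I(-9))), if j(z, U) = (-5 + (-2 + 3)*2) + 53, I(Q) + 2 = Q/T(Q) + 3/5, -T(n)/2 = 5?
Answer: sqrt(20107) ≈ 141.80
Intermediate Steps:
T(n) = -10 (T(n) = -2*5 = -10)
I(Q) = -7/5 - Q/10 (I(Q) = -2 + (Q/(-10) + 3/5) = -2 + (Q*(-1/10) + 3*(1/5)) = -2 + (-Q/10 + 3/5) = -2 + (3/5 - Q/10) = -7/5 - Q/10)
j(z, U) = 50 (j(z, U) = (-5 + 1*2) + 53 = (-5 + 2) + 53 = -3 + 53 = 50)
sqrt(20057 + j(1*8, I(-9))) = sqrt(20057 + 50) = sqrt(20107)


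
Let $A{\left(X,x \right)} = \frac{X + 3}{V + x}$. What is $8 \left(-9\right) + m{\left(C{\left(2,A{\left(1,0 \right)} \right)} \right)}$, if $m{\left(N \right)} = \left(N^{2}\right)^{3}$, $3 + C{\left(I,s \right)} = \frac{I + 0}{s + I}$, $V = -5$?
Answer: $- \frac{48392}{729} \approx -66.381$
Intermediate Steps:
$A{\left(X,x \right)} = \frac{3 + X}{-5 + x}$ ($A{\left(X,x \right)} = \frac{X + 3}{-5 + x} = \frac{3 + X}{-5 + x}$)
$C{\left(I,s \right)} = -3 + \frac{I}{I + s}$ ($C{\left(I,s \right)} = -3 + \frac{I + 0}{s + I} = -3 + \frac{I}{I + s}$)
$m{\left(N \right)} = N^{6}$
$8 \left(-9\right) + m{\left(C{\left(2,A{\left(1,0 \right)} \right)} \right)} = 8 \left(-9\right) + \left(\frac{- 3 \frac{3 + 1}{-5 + 0} - 4}{2 + \frac{3 + 1}{-5 + 0}}\right)^{6} = -72 + \left(\frac{- 3 \frac{1}{-5} \cdot 4 - 4}{2 + \frac{1}{-5} \cdot 4}\right)^{6} = -72 + \left(\frac{- 3 \left(\left(- \frac{1}{5}\right) 4\right) - 4}{2 - \frac{4}{5}}\right)^{6} = -72 + \left(\frac{\left(-3\right) \left(- \frac{4}{5}\right) - 4}{2 - \frac{4}{5}}\right)^{6} = -72 + \left(\frac{\frac{12}{5} - 4}{\frac{6}{5}}\right)^{6} = -72 + \left(\frac{5}{6} \left(- \frac{8}{5}\right)\right)^{6} = -72 + \left(- \frac{4}{3}\right)^{6} = -72 + \frac{4096}{729} = - \frac{48392}{729}$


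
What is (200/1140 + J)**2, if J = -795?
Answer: 2052543025/3249 ≈ 6.3175e+5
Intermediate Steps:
(200/1140 + J)**2 = (200/1140 - 795)**2 = (200*(1/1140) - 795)**2 = (10/57 - 795)**2 = (-45305/57)**2 = 2052543025/3249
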